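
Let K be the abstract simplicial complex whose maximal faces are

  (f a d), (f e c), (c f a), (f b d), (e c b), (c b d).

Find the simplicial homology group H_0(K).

K has 6 vertices, 12 edges, 6 triangles.
rank ∂_0 = 0, rank ∂_1 = 5 ⇒ b_0 = 6 − 0 − 5 = 1; all invariant factors of ∂_1 are 1 so no torsion. So H_0 ≅ Z.

H_0 ≅ Z.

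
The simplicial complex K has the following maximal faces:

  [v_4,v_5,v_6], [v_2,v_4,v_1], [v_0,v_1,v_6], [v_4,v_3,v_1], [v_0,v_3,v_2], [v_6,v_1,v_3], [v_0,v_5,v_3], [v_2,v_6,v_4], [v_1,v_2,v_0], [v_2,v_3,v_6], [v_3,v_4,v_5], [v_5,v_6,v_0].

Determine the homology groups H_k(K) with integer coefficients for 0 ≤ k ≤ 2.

H_0 ≅ Z,  H_1 ≅ Z/2,  H_2 = 0.

Take the total order v_0 < v_1 < v_2 < v_3 < v_4 < v_5 < v_6 on the vertex set. Then K (dimension 2) consists of the simplices:

  0-simplices (7): [v_0], [v_1], [v_2], [v_3], [v_4], [v_5], [v_6]
  1-simplices (18): (18 of them)
  2-simplices (12): (12 of them)

giving chain groups C_0 ≅ Z^7, C_1 ≅ Z^18, C_2 ≅ Z^12.

∂_1: C_1 → C_0 sends each edge [p,q] (with p < q) to q − p.
As a 7×18 matrix over Z this has rank 6, with invariant factors (1,1,1,1,1,1).

Boundary ∂_2: C_2 → C_1 maps a triangle to the signed sum of its edges. For instance
  ∂[v_1,v_3,v_4] = [v_3,v_4] − [v_1,v_4] + [v_1,v_3],
  ∂[v_1,v_2,v_4] = [v_2,v_4] − [v_1,v_4] + [v_1,v_2].
This gives a 18×12 integer matrix of rank 12; reducing to Smith normal form yields diagonal entries (1,1,1,1,1,1,1,1,1,1,1,2).

Computing H_k = (kernel of ∂_k) / (image of ∂_{k+1}):

  H_0: rank C_0 − rank ∂_1 = 7 − 6 = 1, and the invariant factors of ∂_1 are all 1, so H_0 = Z.
  H_1: rank ker ∂_1 − rank ∂_2 = (18 − 6) − 12 = 0, and ∂_2 has invariant factor 2 > 1, so H_1 = Z/2.
  H_2: rank ker ∂_2 − rank ∂_3 = (12 − 12) − 0 = 0, and there is no ∂_3, so H_2 = 0.

As a check, the Euler characteristic is 7 − 18 + 12 = 1, which agrees with 1 − 0 + 0 = 1.
(K is a triangulation of the real projective plane RP^2.)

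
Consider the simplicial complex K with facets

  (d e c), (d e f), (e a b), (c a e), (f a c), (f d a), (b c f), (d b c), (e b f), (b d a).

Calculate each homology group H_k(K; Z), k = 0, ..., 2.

Fix the vertex order a < b < c < d < e < f and write every simplex with vertices in increasing order. Then dim K = 2 and the simplices of K are:

  0-simplices (6): a, b, c, d, e, f
  1-simplices (15): ab, ac, ad, ae, af, bc, bd, be, bf, cd, ce, cf, de, df, ef
  2-simplices (10): abd, abe, ace, acf, adf, bcd, bcf, bef, cde, def

so the chain groups are C_0 ≅ Z^6, C_1 ≅ Z^15, C_2 ≅ Z^10.

Boundary ∂_1: C_1 → C_0 is given by ∂[p,q] = [q] − [p].
The resulting 6×15 matrix has rank 5, and its Smith normal form has invariant factors (1,1,1,1,1).

The boundary map ∂_2: C_2 → C_1 acts by ∂[p,q,r] = [q,r] − [p,r] + [p,q]. For instance
  ∂adf = df − af + ad,
  ∂bef = ef − bf + be.
This gives a 15×10 integer matrix of rank 10; reducing to Smith normal form yields diagonal entries (1,1,1,1,1,1,1,1,1,2).

Computing H_k = (kernel of ∂_k) / (image of ∂_{k+1}):

  H_0: rank C_0 − rank ∂_1 = 6 − 5 = 1, and the invariant factors of ∂_1 are all 1, so H_0 ≅ Z.
  H_1: rank ker ∂_1 − rank ∂_2 = (15 − 5) − 10 = 0, and ∂_2 has invariant factor 2 > 1, so H_1 ≅ Z/2Z.
  H_2: rank ker ∂_2 − rank ∂_3 = (10 − 10) − 0 = 0, and there is no ∂_3, so H_2 ≅ 0.

(K is a triangulation of the real projective plane RP^2.)

H_0 ≅ Z,  H_1 ≅ Z/2Z,  H_2 = 0.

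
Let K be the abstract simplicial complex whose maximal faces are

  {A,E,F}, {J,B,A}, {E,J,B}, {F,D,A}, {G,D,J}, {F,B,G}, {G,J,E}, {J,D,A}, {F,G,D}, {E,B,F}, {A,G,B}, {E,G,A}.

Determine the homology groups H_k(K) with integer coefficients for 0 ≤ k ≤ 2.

H_0 = Z,  H_1 = Z/2,  H_2 = 0.

Fix the vertex order A < B < D < E < F < G < J and write every simplex with vertices in increasing order. Then dim K = 2 and the simplices of K are:

  0-simplices (7): A, B, D, E, F, G, J
  1-simplices (18): AB, AD, AE, AF, AG, AJ, BE, BF, BG, BJ, DF, DG, DJ, EF, EG, EJ, FG, GJ
  2-simplices (12): ABG, ABJ, ADF, ADJ, AEF, AEG, BEF, BEJ, BFG, DFG, DGJ, EGJ

giving chain groups C_0 ≅ Z^7, C_1 ≅ Z^18, C_2 ≅ Z^12.

The boundary map ∂_1: C_1 → C_0 sends each edge [p,q] (with p < q) to q − p.
The 7×18 boundary matrix has rank 6 and Smith normal form diag(1,1,1,1,1,1).

The boundary map ∂_2: C_2 → C_1 maps a triangle to the signed sum of its edges. For instance
  ∂AEF = EF − AF + AE,
  ∂BFG = FG − BG + BF.
This gives a 18×12 integer matrix of rank 12; reducing to Smith normal form yields diagonal entries (1,1,1,1,1,1,1,1,1,1,1,2).

Reading off H_k = ker ∂_k / im ∂_{k+1}:

  H_0: rank C_0 − rank ∂_1 = 7 − 6 = 1, and the invariant factors of ∂_1 are all 1, so H_0 = Z.
  H_1: rank ker ∂_1 − rank ∂_2 = (18 − 6) − 12 = 0, and ∂_2 has invariant factor 2 > 1, so H_1 = Z/2.
  H_2: rank ker ∂_2 − rank ∂_3 = (12 − 12) − 0 = 0, and there is no ∂_3, so H_2 = 0.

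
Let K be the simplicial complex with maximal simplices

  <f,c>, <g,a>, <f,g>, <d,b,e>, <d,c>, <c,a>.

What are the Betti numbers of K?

b_0 = 1, b_1 = 1, b_2 = 0.

Order the vertices as a < b < c < d < e < f < g. Listing each simplex with vertices in this order, K has dimension 2 with simplices:

  0-simplices (7): a, b, c, d, e, f, g
  1-simplices (8): ac, ag, bd, be, cd, cf, de, fg
  2-simplices (1): bde

so the chain groups are C_0 ≅ Z^7, C_1 ≅ Z^8, C_2 ≅ Z^1.

∂_1: C_1 → C_0 is given by ∂[p,q] = [q] − [p].
As a 7×8 matrix over Z this has rank 6, with invariant factors (1,1,1,1,1,1).

∂_2: C_2 → C_1 sends each 2-simplex [p,q,r] to [q,r] − [p,r] + [p,q]. For instance
  ∂bde = de − be + bd.
The 8×1 boundary matrix has rank 1 and Smith normal form diag(1).

Computing H_k = (kernel of ∂_k) / (image of ∂_{k+1}):

  H_0: rank C_0 − rank ∂_1 = 7 − 6 = 1, and the invariant factors of ∂_1 are all 1, so H_0 = Z.
  H_1: rank ker ∂_1 − rank ∂_2 = (8 − 6) − 1 = 1, and the invariant factors of ∂_2 are all 1, so H_1 = Z.
  H_2: rank ker ∂_2 − rank ∂_3 = (1 − 1) − 0 = 0, and there is no ∂_3, so H_2 = 0.

Hence the Betti numbers are b_0 = 1, b_1 = 1, b_2 = 0.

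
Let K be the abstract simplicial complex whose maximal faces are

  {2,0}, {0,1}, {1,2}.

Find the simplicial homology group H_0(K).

Fix the vertex order 0 < 1 < 2 and write every simplex with vertices in increasing order. Then dim K = 1 and the simplices of K are:

  0-simplices (3): [0], [1], [2]
  1-simplices (3): [0,1], [0,2], [1,2]

Hence C_0 ≅ Z^3, C_1 ≅ Z^3.

The boundary map ∂_1: C_1 → C_0 is given by ∂[p,q] = [q] − [p]. For instance
  ∂[0,1] = [1] − [0].
The 3×3 boundary matrix has rank 2 and Smith normal form diag(1,1).

From H_k ≅ ker(∂_k) / im(∂_{k+1}) we obtain:

  H_0: rank C_0 − rank ∂_1 = 3 − 2 = 1, and the invariant factors of ∂_1 are all 1, so H_0 = Z.

H_0 = Z.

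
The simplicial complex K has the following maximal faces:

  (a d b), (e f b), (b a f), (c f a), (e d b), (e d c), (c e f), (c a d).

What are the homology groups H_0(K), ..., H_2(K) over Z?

Order the vertices as a < b < c < d < e < f. Listing each simplex with vertices in this order, K has dimension 2 with simplices:

  0-simplices (6): a, b, c, d, e, f
  1-simplices (12): ab, ac, ad, af, bd, be, bf, cd, ce, cf, de, ef
  2-simplices (8): abd, abf, acd, acf, bde, bef, cde, cef

Hence C_0 ≅ Z^6, C_1 ≅ Z^12, C_2 ≅ Z^8.

∂_1: C_1 → C_0 is given by ∂[p,q] = [q] − [p]. For instance
  ∂bf = f − b.
This gives a 6×12 integer matrix of rank 5; reducing to Smith normal form yields diagonal entries (1,1,1,1,1).

Boundary ∂_2: C_2 → C_1 maps a triangle to the signed sum of its edges. For instance
  ∂bde = de − be + bd,
  ∂cde = de − ce + cd.
The 12×8 boundary matrix has rank 7 and Smith normal form diag(1,1,1,1,1,1,1).

From H_k ≅ ker(∂_k) / im(∂_{k+1}) we obtain:

  H_0: rank C_0 − rank ∂_1 = 6 − 5 = 1, and the invariant factors of ∂_1 are all 1, so H_0 = Z.
  H_1: rank ker ∂_1 − rank ∂_2 = (12 − 5) − 7 = 0, and the invariant factors of ∂_2 are all 1, so H_1 = 0.
  H_2: rank ker ∂_2 − rank ∂_3 = (8 − 7) − 0 = 1, and there is no ∂_3, so H_2 = Z.

H_0 = Z,  H_1 = 0,  H_2 = Z.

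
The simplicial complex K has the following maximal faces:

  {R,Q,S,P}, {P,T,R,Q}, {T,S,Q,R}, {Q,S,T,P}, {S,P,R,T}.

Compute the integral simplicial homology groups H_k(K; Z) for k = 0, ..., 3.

H_0 = Z,  H_1 = 0,  H_2 = 0,  H_3 = Z.

We work with the vertex ordering P < Q < R < S < T. The simplices of K, each written with vertices in increasing order, are:

  0-simplices (5): P, Q, R, S, T
  1-simplices (10): PQ, PR, PS, PT, QR, QS, QT, RS, RT, ST
  2-simplices (10): PQR, PQS, PQT, PRS, PRT, PST, QRS, QRT, QST, RST
  3-simplices (5): PQRS, PQRT, PQST, PRST, QRST

giving chain groups C_0 ≅ Z^5, C_1 ≅ Z^10, C_2 ≅ Z^10, C_3 ≅ Z^5.

The boundary map ∂_1: C_1 → C_0 is given by ∂[p,q] = [q] − [p]. For instance
  ∂PS = S − P.
The resulting 5×10 matrix has rank 4, and its Smith normal form has invariant factors (1,1,1,1).

Boundary ∂_2: C_2 → C_1 sends each 2-simplex [p,q,r] to [q,r] − [p,r] + [p,q]. For instance
  ∂PQR = QR − PR + PQ,
  ∂RST = ST − RT + RS.
The 10×10 boundary matrix has rank 6 and Smith normal form diag(1,1,1,1,1,1).

∂_3: C_3 → C_2 sends each 3-simplex σ to the alternating sum Σ_i (−1)^i (σ with its i-th vertex removed). For instance
  ∂PQST = QST − PST + PQT − PQS,
  ∂PRST = RST − PST + PRT − PRS.
This gives a 10×5 integer matrix of rank 4; reducing to Smith normal form yields diagonal entries (1,1,1,1).

Now H_k = ker ∂_k / im ∂_{k+1}, so:

  H_0: rank C_0 − rank ∂_1 = 5 − 4 = 1, and the invariant factors of ∂_1 are all 1, so H_0 ≅ Z.
  H_1: rank ker ∂_1 − rank ∂_2 = (10 − 4) − 6 = 0, and the invariant factors of ∂_2 are all 1, so H_1 ≅ 0.
  H_2: rank ker ∂_2 − rank ∂_3 = (10 − 6) − 4 = 0, and the invariant factors of ∂_3 are all 1, so H_2 ≅ 0.
  H_3: rank ker ∂_3 − rank ∂_4 = (5 − 4) − 0 = 1, and there is no ∂_4, so H_3 ≅ Z.

As a check, the Euler characteristic is 5 − 10 + 10 − 5 = 0, which agrees with 1 − 0 + 0 − 1 = 0.
(K is a triangulation of the 3-sphere S^3.)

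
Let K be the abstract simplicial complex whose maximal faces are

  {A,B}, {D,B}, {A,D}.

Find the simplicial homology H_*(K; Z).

H_0 ≅ Z,  H_1 ≅ Z.

Fix the vertex order A < B < D and write every simplex with vertices in increasing order. Then dim K = 1 and the simplices of K are:

  0-simplices (3): A, B, D
  1-simplices (3): AB, AD, BD

so the chain groups are C_0 ≅ Z^3, C_1 ≅ Z^3.

Boundary ∂_1: C_1 → C_0 maps an edge to its endpoints' difference, ∂[p,q] = q − p.
The resulting 3×3 matrix has rank 2, and its Smith normal form has invariant factors (1,1).

Now H_k = ker ∂_k / im ∂_{k+1}, so:

  H_0: rank C_0 − rank ∂_1 = 3 − 2 = 1, and the invariant factors of ∂_1 are all 1, so H_0 = Z.
  H_1: rank ker ∂_1 − rank ∂_2 = (3 − 2) − 0 = 1, and there is no ∂_2, so H_1 = Z.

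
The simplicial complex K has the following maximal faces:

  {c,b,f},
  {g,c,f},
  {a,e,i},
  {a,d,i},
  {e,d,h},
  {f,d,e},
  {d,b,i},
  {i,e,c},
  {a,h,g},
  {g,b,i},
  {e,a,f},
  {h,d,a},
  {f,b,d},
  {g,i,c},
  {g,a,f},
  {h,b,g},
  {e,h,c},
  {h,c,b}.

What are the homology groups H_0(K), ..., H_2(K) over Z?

K has 9 vertices, 27 edges, 18 triangles.
rank ∂_0 = 0, rank ∂_1 = 8 ⇒ b_0 = 9 − 0 − 8 = 1; all invariant factors of ∂_1 are 1 so no torsion. So H_0 = Z.
rank ∂_1 = 8, rank ∂_2 = 18 ⇒ b_1 = 27 − 8 − 18 = 1; ∂_2 has invariant factor(s) [2] giving torsion. So H_1 = Z × Z/2.
rank ∂_2 = 18, rank ∂_3 = 0 ⇒ b_2 = 18 − 18 − 0 = 0. So H_2 = 0.

H_0 = Z,  H_1 = Z × Z/2,  H_2 = 0.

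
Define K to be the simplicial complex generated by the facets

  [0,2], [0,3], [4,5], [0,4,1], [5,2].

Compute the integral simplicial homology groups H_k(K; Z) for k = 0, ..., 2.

We work with the vertex ordering 0 < 1 < 2 < 3 < 4 < 5. The simplices of K, each written with vertices in increasing order, are:

  0-simplices (6): [0], [1], [2], [3], [4], [5]
  1-simplices (7): [0,1], [0,2], [0,3], [0,4], [1,4], [2,5], [4,5]
  2-simplices (1): [0,1,4]

giving chain groups C_0 ≅ Z^6, C_1 ≅ Z^7, C_2 ≅ Z^1.

Boundary ∂_1: C_1 → C_0 sends each edge [p,q] (with p < q) to q − p. For instance
  ∂[0,4] = [4] − [0].
This gives a 6×7 integer matrix of rank 5; reducing to Smith normal form yields diagonal entries (1,1,1,1,1).

The boundary map ∂_2: C_2 → C_1 maps a triangle to the signed sum of its edges. For instance
  ∂[0,1,4] = [1,4] − [0,4] + [0,1].
The 7×1 boundary matrix has rank 1 and Smith normal form diag(1).

Reading off H_k = ker ∂_k / im ∂_{k+1}:

  H_0: rank C_0 − rank ∂_1 = 6 − 5 = 1, and the invariant factors of ∂_1 are all 1, so H_0 ≅ Z.
  H_1: rank ker ∂_1 − rank ∂_2 = (7 − 5) − 1 = 1, and the invariant factors of ∂_2 are all 1, so H_1 ≅ Z.
  H_2: rank ker ∂_2 − rank ∂_3 = (1 − 1) − 0 = 0, and there is no ∂_3, so H_2 ≅ 0.

H_0 ≅ Z,  H_1 ≅ Z,  H_2 = 0.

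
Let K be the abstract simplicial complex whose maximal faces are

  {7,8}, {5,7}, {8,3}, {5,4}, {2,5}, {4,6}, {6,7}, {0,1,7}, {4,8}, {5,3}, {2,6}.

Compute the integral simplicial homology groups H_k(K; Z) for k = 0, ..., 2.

Fix the vertex order 0 < 1 < 2 < 3 < 4 < 5 < 6 < 7 < 8 and write every simplex with vertices in increasing order. Then dim K = 2 and the simplices of K are:

  0-simplices (9): [0], [1], [2], [3], [4], [5], [6], [7], [8]
  1-simplices (13): [0,1], [0,7], [1,7], [2,5], [2,6], [3,5], [3,8], [4,5], [4,6], [4,8], [5,7], [6,7], [7,8]
  2-simplices (1): [0,1,7]

giving chain groups C_0 ≅ Z^9, C_1 ≅ Z^13, C_2 ≅ Z^1.

Boundary ∂_1: C_1 → C_0 sends each edge [p,q] (with p < q) to q − p.
The 9×13 boundary matrix has rank 8 and Smith normal form diag(1,1,1,1,1,1,1,1).

Boundary ∂_2: C_2 → C_1 sends each 2-simplex [p,q,r] to [q,r] − [p,r] + [p,q]. For instance
  ∂[0,1,7] = [1,7] − [0,7] + [0,1].
As a 13×1 matrix over Z this has rank 1, with invariant factors (1).

Now H_k = ker ∂_k / im ∂_{k+1}, so:

  H_0: rank C_0 − rank ∂_1 = 9 − 8 = 1, and the invariant factors of ∂_1 are all 1, so H_0 = Z.
  H_1: rank ker ∂_1 − rank ∂_2 = (13 − 8) − 1 = 4, and the invariant factors of ∂_2 are all 1, so H_1 = Z^4.
  H_2: rank ker ∂_2 − rank ∂_3 = (1 − 1) − 0 = 0, and there is no ∂_3, so H_2 = 0.

H_0 ≅ Z,  H_1 ≅ Z^4,  H_2 = 0.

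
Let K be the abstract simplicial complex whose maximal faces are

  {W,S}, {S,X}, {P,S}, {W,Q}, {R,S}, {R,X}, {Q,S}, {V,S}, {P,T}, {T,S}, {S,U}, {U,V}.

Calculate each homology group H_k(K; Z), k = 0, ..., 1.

H_0 = Z,  H_1 = Z^4.

Fix the vertex order P < Q < R < S < T < U < V < W < X and write every simplex with vertices in increasing order. Then dim K = 1 and the simplices of K are:

  0-simplices (9): P, Q, R, S, T, U, V, W, X
  1-simplices (12): PS, PT, QS, QW, RS, RX, ST, SU, SV, SW, SX, UV

so the chain groups are C_0 ≅ Z^9, C_1 ≅ Z^12.

The boundary map ∂_1: C_1 → C_0 maps an edge to its endpoints' difference, ∂[p,q] = q − p. For instance
  ∂SU = U − S.
This gives a 9×12 integer matrix of rank 8; reducing to Smith normal form yields diagonal entries (1,1,1,1,1,1,1,1).

Now H_k = ker ∂_k / im ∂_{k+1}, so:

  H_0: rank C_0 − rank ∂_1 = 9 − 8 = 1, and the invariant factors of ∂_1 are all 1, so H_0 = Z.
  H_1: rank ker ∂_1 − rank ∂_2 = (12 − 8) − 0 = 4, and there is no ∂_2, so H_1 = Z^4.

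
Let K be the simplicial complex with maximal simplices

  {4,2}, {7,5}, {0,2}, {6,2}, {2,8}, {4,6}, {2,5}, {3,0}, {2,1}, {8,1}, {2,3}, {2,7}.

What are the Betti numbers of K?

Order the vertices as 0 < 1 < 2 < 3 < 4 < 5 < 6 < 7 < 8. Listing each simplex with vertices in this order, K has dimension 1 with simplices:

  0-simplices (9): [0], [1], [2], [3], [4], [5], [6], [7], [8]
  1-simplices (12): [0,2], [0,3], [1,2], [1,8], [2,3], [2,4], [2,5], [2,6], [2,7], [2,8], [4,6], [5,7]

Hence C_0 ≅ Z^9, C_1 ≅ Z^12.

∂_1: C_1 → C_0 sends each edge [p,q] (with p < q) to q − p. For instance
  ∂[2,3] = [3] − [2].
The 9×12 boundary matrix has rank 8 and Smith normal form diag(1,1,1,1,1,1,1,1).

From H_k ≅ ker(∂_k) / im(∂_{k+1}) we obtain:

  H_0: rank C_0 − rank ∂_1 = 9 − 8 = 1, and the invariant factors of ∂_1 are all 1, so H_0 = Z.
  H_1: rank ker ∂_1 − rank ∂_2 = (12 − 8) − 0 = 4, and there is no ∂_2, so H_1 = Z^4.

Hence the Betti numbers are b_0 = 1, b_1 = 4.

b_0 = 1, b_1 = 4.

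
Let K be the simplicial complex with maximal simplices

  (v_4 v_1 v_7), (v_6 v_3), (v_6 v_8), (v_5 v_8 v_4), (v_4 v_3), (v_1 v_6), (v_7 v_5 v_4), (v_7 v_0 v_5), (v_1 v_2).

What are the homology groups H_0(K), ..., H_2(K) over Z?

Fix the vertex order v_0 < v_1 < v_2 < v_3 < v_4 < v_5 < v_6 < v_7 < v_8 and write every simplex with vertices in increasing order. Then dim K = 2 and the simplices of K are:

  0-simplices (9): [v_0], [v_1], [v_2], [v_3], [v_4], [v_5], [v_6], [v_7], [v_8]
  1-simplices (14): [v_0,v_5], [v_0,v_7], [v_1,v_2], [v_1,v_4], [v_1,v_6], [v_1,v_7], [v_3,v_4], [v_3,v_6], [v_4,v_5], [v_4,v_7], [v_4,v_8], [v_5,v_7], [v_5,v_8], [v_6,v_8]
  2-simplices (4): [v_0,v_5,v_7], [v_1,v_4,v_7], [v_4,v_5,v_7], [v_4,v_5,v_8]

so the chain groups are C_0 ≅ Z^9, C_1 ≅ Z^14, C_2 ≅ Z^4.

∂_1: C_1 → C_0 maps an edge to its endpoints' difference, ∂[p,q] = q − p.
This gives a 9×14 integer matrix of rank 8; reducing to Smith normal form yields diagonal entries (1,1,1,1,1,1,1,1).

∂_2: C_2 → C_1 sends each 2-simplex [p,q,r] to [q,r] − [p,r] + [p,q]. For instance
  ∂[v_1,v_4,v_7] = [v_4,v_7] − [v_1,v_7] + [v_1,v_4],
  ∂[v_0,v_5,v_7] = [v_5,v_7] − [v_0,v_7] + [v_0,v_5].
As a 14×4 matrix over Z this has rank 4, with invariant factors (1,1,1,1).

Computing H_k = (kernel of ∂_k) / (image of ∂_{k+1}):

  H_0: rank C_0 − rank ∂_1 = 9 − 8 = 1, and the invariant factors of ∂_1 are all 1, so H_0 ≅ Z.
  H_1: rank ker ∂_1 − rank ∂_2 = (14 − 8) − 4 = 2, and the invariant factors of ∂_2 are all 1, so H_1 ≅ Z^2.
  H_2: rank ker ∂_2 − rank ∂_3 = (4 − 4) − 0 = 0, and there is no ∂_3, so H_2 ≅ 0.

H_0 = Z,  H_1 = Z^2,  H_2 = 0.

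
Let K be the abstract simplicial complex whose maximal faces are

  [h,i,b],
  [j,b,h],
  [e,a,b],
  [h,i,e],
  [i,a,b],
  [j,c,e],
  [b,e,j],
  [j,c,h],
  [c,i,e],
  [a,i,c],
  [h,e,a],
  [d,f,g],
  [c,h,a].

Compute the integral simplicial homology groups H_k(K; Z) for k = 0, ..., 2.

H_0 = Z^2,  H_1 = Z/2,  H_2 = 0.

Order the vertices as a < b < c < d < e < f < g < h < i < j. Listing each simplex with vertices in this order, K has dimension 2 with simplices:

  0-simplices (10): a, b, c, d, e, f, g, h, i, j
  1-simplices (21): ab, ac, ae, ah, ai, be, bh, bi, bj, ce, ch, ci, cj, df, dg, eh, ei, ej, fg, hi, hj
  2-simplices (13): abe, abi, ach, aci, aeh, bej, bhi, bhj, cei, cej, chj, dfg, ehi

so the chain groups are C_0 ≅ Z^10, C_1 ≅ Z^21, C_2 ≅ Z^13.

∂_1: C_1 → C_0 sends each edge [p,q] (with p < q) to q − p. For instance
  ∂ai = i − a.
This gives a 10×21 integer matrix of rank 8; reducing to Smith normal form yields diagonal entries (1,1,1,1,1,1,1,1).

Boundary ∂_2: C_2 → C_1 maps a triangle to the signed sum of its edges. For instance
  ∂chj = hj − cj + ch,
  ∂abe = be − ae + ab.
This gives a 21×13 integer matrix of rank 13; reducing to Smith normal form yields diagonal entries (1,1,1,1,1,1,1,1,1,1,1,1,2).

Computing H_k = (kernel of ∂_k) / (image of ∂_{k+1}):

  H_0: rank C_0 − rank ∂_1 = 10 − 8 = 2, and the invariant factors of ∂_1 are all 1, so H_0 ≅ Z^2.
  H_1: rank ker ∂_1 − rank ∂_2 = (21 − 8) − 13 = 0, and ∂_2 has invariant factor 2 > 1, so H_1 ≅ Z/2.
  H_2: rank ker ∂_2 − rank ∂_3 = (13 − 13) − 0 = 0, and there is no ∂_3, so H_2 ≅ 0.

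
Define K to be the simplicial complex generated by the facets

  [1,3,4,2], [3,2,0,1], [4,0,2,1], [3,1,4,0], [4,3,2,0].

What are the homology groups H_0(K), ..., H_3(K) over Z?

Order the vertices as 0 < 1 < 2 < 3 < 4. Listing each simplex with vertices in this order, K has dimension 3 with simplices:

  0-simplices (5): [0], [1], [2], [3], [4]
  1-simplices (10): [0,1], [0,2], [0,3], [0,4], [1,2], [1,3], [1,4], [2,3], [2,4], [3,4]
  2-simplices (10): [0,1,2], [0,1,3], [0,1,4], [0,2,3], [0,2,4], [0,3,4], [1,2,3], [1,2,4], [1,3,4], [2,3,4]
  3-simplices (5): [0,1,2,3], [0,1,2,4], [0,1,3,4], [0,2,3,4], [1,2,3,4]

Hence C_0 ≅ Z^5, C_1 ≅ Z^10, C_2 ≅ Z^10, C_3 ≅ Z^5.

Boundary ∂_1: C_1 → C_0 sends each edge [p,q] (with p < q) to q − p. For instance
  ∂[1,2] = [2] − [1].
This gives a 5×10 integer matrix of rank 4; reducing to Smith normal form yields diagonal entries (1,1,1,1).

The boundary map ∂_2: C_2 → C_1 maps a triangle to the signed sum of its edges. For instance
  ∂[1,2,4] = [2,4] − [1,4] + [1,2],
  ∂[0,3,4] = [3,4] − [0,4] + [0,3].
The 10×10 boundary matrix has rank 6 and Smith normal form diag(1,1,1,1,1,1).

Boundary ∂_3: C_3 → C_2 sends each 3-simplex σ to the alternating sum Σ_i (−1)^i (σ with its i-th vertex removed). For instance
  ∂[0,1,3,4] = [1,3,4] − [0,3,4] + [0,1,4] − [0,1,3],
  ∂[0,1,2,4] = [1,2,4] − [0,2,4] + [0,1,4] − [0,1,2].
The resulting 10×5 matrix has rank 4, and its Smith normal form has invariant factors (1,1,1,1).

Now H_k = ker ∂_k / im ∂_{k+1}, so:

  H_0: rank C_0 − rank ∂_1 = 5 − 4 = 1, and the invariant factors of ∂_1 are all 1, so H_0 ≅ Z.
  H_1: rank ker ∂_1 − rank ∂_2 = (10 − 4) − 6 = 0, and the invariant factors of ∂_2 are all 1, so H_1 ≅ 0.
  H_2: rank ker ∂_2 − rank ∂_3 = (10 − 6) − 4 = 0, and the invariant factors of ∂_3 are all 1, so H_2 ≅ 0.
  H_3: rank ker ∂_3 − rank ∂_4 = (5 − 4) − 0 = 1, and there is no ∂_4, so H_3 ≅ Z.

H_0 ≅ Z,  H_1 = 0,  H_2 = 0,  H_3 ≅ Z.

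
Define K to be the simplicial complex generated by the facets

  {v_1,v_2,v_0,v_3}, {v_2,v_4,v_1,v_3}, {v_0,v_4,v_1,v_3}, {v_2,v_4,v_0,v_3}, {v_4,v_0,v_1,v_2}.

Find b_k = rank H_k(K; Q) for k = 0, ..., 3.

Fix the vertex order v_0 < v_1 < v_2 < v_3 < v_4 and write every simplex with vertices in increasing order. Then dim K = 3 and the simplices of K are:

  0-simplices (5): [v_0], [v_1], [v_2], [v_3], [v_4]
  1-simplices (10): [v_0,v_1], [v_0,v_2], [v_0,v_3], [v_0,v_4], [v_1,v_2], [v_1,v_3], [v_1,v_4], [v_2,v_3], [v_2,v_4], [v_3,v_4]
  2-simplices (10): [v_0,v_1,v_2], [v_0,v_1,v_3], [v_0,v_1,v_4], [v_0,v_2,v_3], [v_0,v_2,v_4], [v_0,v_3,v_4], [v_1,v_2,v_3], [v_1,v_2,v_4], [v_1,v_3,v_4], [v_2,v_3,v_4]
  3-simplices (5): [v_0,v_1,v_2,v_3], [v_0,v_1,v_2,v_4], [v_0,v_1,v_3,v_4], [v_0,v_2,v_3,v_4], [v_1,v_2,v_3,v_4]

so the chain groups are C_0 ≅ Z^5, C_1 ≅ Z^10, C_2 ≅ Z^10, C_3 ≅ Z^5.

The boundary map ∂_1: C_1 → C_0 is given by ∂[p,q] = [q] − [p]. For instance
  ∂[v_1,v_4] = [v_4] − [v_1].
The resulting 5×10 matrix has rank 4, and its Smith normal form has invariant factors (1,1,1,1).

Boundary ∂_2: C_2 → C_1 maps a triangle to the signed sum of its edges. For instance
  ∂[v_1,v_3,v_4] = [v_3,v_4] − [v_1,v_4] + [v_1,v_3],
  ∂[v_0,v_1,v_4] = [v_1,v_4] − [v_0,v_4] + [v_0,v_1].
This gives a 10×10 integer matrix of rank 6; reducing to Smith normal form yields diagonal entries (1,1,1,1,1,1).

Boundary ∂_3: C_3 → C_2 sends each 3-simplex σ to the alternating sum Σ_i (−1)^i (σ with its i-th vertex removed). For instance
  ∂[v_1,v_2,v_3,v_4] = [v_2,v_3,v_4] − [v_1,v_3,v_4] + [v_1,v_2,v_4] − [v_1,v_2,v_3],
  ∂[v_0,v_2,v_3,v_4] = [v_2,v_3,v_4] − [v_0,v_3,v_4] + [v_0,v_2,v_4] − [v_0,v_2,v_3].
As a 10×5 matrix over Z this has rank 4, with invariant factors (1,1,1,1).

From H_k ≅ ker(∂_k) / im(∂_{k+1}) we obtain:

  H_0: rank C_0 − rank ∂_1 = 5 − 4 = 1, and the invariant factors of ∂_1 are all 1, so H_0 ≅ Z.
  H_1: rank ker ∂_1 − rank ∂_2 = (10 − 4) − 6 = 0, and the invariant factors of ∂_2 are all 1, so H_1 ≅ 0.
  H_2: rank ker ∂_2 − rank ∂_3 = (10 − 6) − 4 = 0, and the invariant factors of ∂_3 are all 1, so H_2 ≅ 0.
  H_3: rank ker ∂_3 − rank ∂_4 = (5 − 4) − 0 = 1, and there is no ∂_4, so H_3 ≅ Z.

As a check, the Euler characteristic is 5 − 10 + 10 − 5 = 0, which agrees with 1 − 0 + 0 − 1 = 0.

Hence the Betti numbers are b_0 = 1, b_1 = 0, b_2 = 0, b_3 = 1.

b_0 = 1, b_1 = 0, b_2 = 0, b_3 = 1.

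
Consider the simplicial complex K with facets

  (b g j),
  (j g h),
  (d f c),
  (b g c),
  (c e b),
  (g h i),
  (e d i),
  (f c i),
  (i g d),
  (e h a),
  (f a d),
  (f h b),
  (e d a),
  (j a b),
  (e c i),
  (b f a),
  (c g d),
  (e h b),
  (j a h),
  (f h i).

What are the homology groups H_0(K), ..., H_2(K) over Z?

H_0 ≅ Z,  H_1 ≅ Z × Z/2,  H_2 = 0.

Take the total order a < b < c < d < e < f < g < h < i < j on the vertex set. Then K (dimension 2) consists of the simplices:

  0-simplices (10): a, b, c, d, e, f, g, h, i, j
  1-simplices (30): ab, ad, ae, af, ah, aj, bc, be, bf, bg, bh, bj, cd, ce, cf, cg, ci, de, df, dg, di, eh, ei, fh, fi, gh, gi, gj, hi, hj
  2-simplices (20): abf, abj, ade, adf, aeh, ahj, bce, bcg, beh, bfh, bgj, cdf, cdg, cei, cfi, dei, dgi, fhi, ghi, ghj

Hence C_0 ≅ Z^10, C_1 ≅ Z^30, C_2 ≅ Z^20.

Boundary ∂_1: C_1 → C_0 maps an edge to its endpoints' difference, ∂[p,q] = q − p. For instance
  ∂bj = j − b.
The resulting 10×30 matrix has rank 9, and its Smith normal form has invariant factors (1,1,1,1,1,1,1,1,1).

∂_2: C_2 → C_1 maps a triangle to the signed sum of its edges. For instance
  ∂ghj = hj − gj + gh,
  ∂cei = ei − ci + ce.
The resulting 30×20 matrix has rank 20, and its Smith normal form has invariant factors (1,1,1,1,1,1,1,1,1,1,1,1,1,1,1,1,1,1,1,2).

Now H_k = ker ∂_k / im ∂_{k+1}, so:

  H_0: rank C_0 − rank ∂_1 = 10 − 9 = 1, and the invariant factors of ∂_1 are all 1, so H_0 = Z.
  H_1: rank ker ∂_1 − rank ∂_2 = (30 − 9) − 20 = 1, and ∂_2 has invariant factor 2 > 1, so H_1 = Z × Z/2.
  H_2: rank ker ∂_2 − rank ∂_3 = (20 − 20) − 0 = 0, and there is no ∂_3, so H_2 = 0.

As a check, the Euler characteristic is 10 − 30 + 20 = 0, which agrees with 1 − 1 + 0 = 0.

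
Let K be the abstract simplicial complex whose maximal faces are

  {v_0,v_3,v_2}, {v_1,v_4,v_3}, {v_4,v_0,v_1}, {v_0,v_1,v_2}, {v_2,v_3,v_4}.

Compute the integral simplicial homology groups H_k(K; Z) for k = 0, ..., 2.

We work with the vertex ordering v_0 < v_1 < v_2 < v_3 < v_4. The simplices of K, each written with vertices in increasing order, are:

  0-simplices (5): [v_0], [v_1], [v_2], [v_3], [v_4]
  1-simplices (10): [v_0,v_1], [v_0,v_2], [v_0,v_3], [v_0,v_4], [v_1,v_2], [v_1,v_3], [v_1,v_4], [v_2,v_3], [v_2,v_4], [v_3,v_4]
  2-simplices (5): [v_0,v_1,v_2], [v_0,v_1,v_4], [v_0,v_2,v_3], [v_1,v_3,v_4], [v_2,v_3,v_4]

so the chain groups are C_0 ≅ Z^5, C_1 ≅ Z^10, C_2 ≅ Z^5.

The boundary map ∂_1: C_1 → C_0 sends each edge [p,q] (with p < q) to q − p. For instance
  ∂[v_3,v_4] = [v_4] − [v_3].
The resulting 5×10 matrix has rank 4, and its Smith normal form has invariant factors (1,1,1,1).

The boundary map ∂_2: C_2 → C_1 maps a triangle to the signed sum of its edges. For instance
  ∂[v_0,v_1,v_2] = [v_1,v_2] − [v_0,v_2] + [v_0,v_1],
  ∂[v_1,v_3,v_4] = [v_3,v_4] − [v_1,v_4] + [v_1,v_3].
As a 10×5 matrix over Z this has rank 5, with invariant factors (1,1,1,1,1).

Computing H_k = (kernel of ∂_k) / (image of ∂_{k+1}):

  H_0: rank C_0 − rank ∂_1 = 5 − 4 = 1, and the invariant factors of ∂_1 are all 1, so H_0 ≅ Z.
  H_1: rank ker ∂_1 − rank ∂_2 = (10 − 4) − 5 = 1, and the invariant factors of ∂_2 are all 1, so H_1 ≅ Z.
  H_2: rank ker ∂_2 − rank ∂_3 = (5 − 5) − 0 = 0, and there is no ∂_3, so H_2 ≅ 0.

(K is a triangulation of the Möbius band.)

H_0 = Z,  H_1 = Z,  H_2 = 0.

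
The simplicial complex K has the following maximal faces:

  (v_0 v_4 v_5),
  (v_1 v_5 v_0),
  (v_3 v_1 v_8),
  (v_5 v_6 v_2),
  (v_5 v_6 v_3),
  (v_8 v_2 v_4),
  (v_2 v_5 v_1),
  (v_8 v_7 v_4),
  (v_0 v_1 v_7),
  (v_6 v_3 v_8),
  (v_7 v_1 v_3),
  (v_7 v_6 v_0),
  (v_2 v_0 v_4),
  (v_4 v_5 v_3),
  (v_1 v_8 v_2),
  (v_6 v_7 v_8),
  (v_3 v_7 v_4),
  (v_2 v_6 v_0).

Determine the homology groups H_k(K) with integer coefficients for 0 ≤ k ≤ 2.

H_0 ≅ Z,  H_1 ≅ Z ⊕ Z/2Z,  H_2 = 0.

Fix the vertex order v_0 < v_1 < v_2 < v_3 < v_4 < v_5 < v_6 < v_7 < v_8 and write every simplex with vertices in increasing order. Then dim K = 2 and the simplices of K are:

  0-simplices (9): [v_0], [v_1], [v_2], [v_3], [v_4], [v_5], [v_6], [v_7], [v_8]
  1-simplices (27): (27 of them)
  2-simplices (18): (18 of them)

Hence C_0 ≅ Z^9, C_1 ≅ Z^27, C_2 ≅ Z^18.

The boundary map ∂_1: C_1 → C_0 maps an edge to its endpoints' difference, ∂[p,q] = q − p. For instance
  ∂[v_1,v_8] = [v_8] − [v_1].
As a 9×27 matrix over Z this has rank 8, with invariant factors (1,1,1,1,1,1,1,1).

The boundary map ∂_2: C_2 → C_1 acts by ∂[p,q,r] = [q,r] − [p,r] + [p,q]. For instance
  ∂[v_0,v_6,v_7] = [v_6,v_7] − [v_0,v_7] + [v_0,v_6],
  ∂[v_0,v_2,v_6] = [v_2,v_6] − [v_0,v_6] + [v_0,v_2].
As a 27×18 matrix over Z this has rank 18, with invariant factors (1,1,1,1,1,1,1,1,1,1,1,1,1,1,1,1,1,2).

Now H_k = ker ∂_k / im ∂_{k+1}, so:

  H_0: rank C_0 − rank ∂_1 = 9 − 8 = 1, and the invariant factors of ∂_1 are all 1, so H_0 ≅ Z.
  H_1: rank ker ∂_1 − rank ∂_2 = (27 − 8) − 18 = 1, and ∂_2 has invariant factor 2 > 1, so H_1 ≅ Z ⊕ Z/2Z.
  H_2: rank ker ∂_2 − rank ∂_3 = (18 − 18) − 0 = 0, and there is no ∂_3, so H_2 ≅ 0.

As a check, the Euler characteristic is 9 − 27 + 18 = 0, which agrees with 1 − 1 + 0 = 0.
(K is a triangulation of the Klein bottle.)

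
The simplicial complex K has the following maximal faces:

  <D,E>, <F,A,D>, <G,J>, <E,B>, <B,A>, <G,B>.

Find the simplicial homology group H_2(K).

We work with the vertex ordering A < B < D < E < F < G < J. The simplices of K, each written with vertices in increasing order, are:

  0-simplices (7): A, B, D, E, F, G, J
  1-simplices (8): AB, AD, AF, BE, BG, DE, DF, GJ
  2-simplices (1): ADF

so the chain groups are C_0 ≅ Z^7, C_1 ≅ Z^8, C_2 ≅ Z^1.

Boundary ∂_1: C_1 → C_0 maps an edge to its endpoints' difference, ∂[p,q] = q − p. For instance
  ∂DF = F − D.
This gives a 7×8 integer matrix of rank 6; reducing to Smith normal form yields diagonal entries (1,1,1,1,1,1).

The boundary map ∂_2: C_2 → C_1 acts by ∂[p,q,r] = [q,r] − [p,r] + [p,q]. For instance
  ∂ADF = DF − AF + AD.
The resulting 8×1 matrix has rank 1, and its Smith normal form has invariant factors (1).

Computing H_k = (kernel of ∂_k) / (image of ∂_{k+1}):

  H_2: rank ker ∂_2 − rank ∂_3 = (1 − 1) − 0 = 0, and there is no ∂_3, so H_2 ≅ 0.

H_2 ≅ 0.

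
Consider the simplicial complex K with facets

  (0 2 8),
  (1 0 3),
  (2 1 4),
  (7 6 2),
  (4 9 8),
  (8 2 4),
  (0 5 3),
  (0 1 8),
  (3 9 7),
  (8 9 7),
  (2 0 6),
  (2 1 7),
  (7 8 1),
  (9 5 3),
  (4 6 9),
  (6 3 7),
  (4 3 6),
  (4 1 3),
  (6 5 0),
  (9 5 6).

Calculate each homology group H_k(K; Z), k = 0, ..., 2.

Order the vertices as 0 < 1 < 2 < 3 < 4 < 5 < 6 < 7 < 8 < 9. Listing each simplex with vertices in this order, K has dimension 2 with simplices:

  0-simplices (10): [0], [1], [2], [3], [4], [5], [6], [7], [8], [9]
  1-simplices (30): (30 of them)
  2-simplices (20): (20 of them)

giving chain groups C_0 ≅ Z^10, C_1 ≅ Z^30, C_2 ≅ Z^20.

∂_1: C_1 → C_0 is given by ∂[p,q] = [q] − [p]. For instance
  ∂[2,7] = [7] − [2].
The 10×30 boundary matrix has rank 9 and Smith normal form diag(1,1,1,1,1,1,1,1,1).

The boundary map ∂_2: C_2 → C_1 acts by ∂[p,q,r] = [q,r] − [p,r] + [p,q]. For instance
  ∂[0,5,6] = [5,6] − [0,6] + [0,5],
  ∂[1,2,7] = [2,7] − [1,7] + [1,2].
The 30×20 boundary matrix has rank 20 and Smith normal form diag(1,1,1,1,1,1,1,1,1,1,1,1,1,1,1,1,1,1,1,2).

Reading off H_k = ker ∂_k / im ∂_{k+1}:

  H_0: rank C_0 − rank ∂_1 = 10 − 9 = 1, and the invariant factors of ∂_1 are all 1, so H_0 ≅ Z.
  H_1: rank ker ∂_1 − rank ∂_2 = (30 − 9) − 20 = 1, and ∂_2 has invariant factor 2 > 1, so H_1 ≅ Z ⊕ Z/2.
  H_2: rank ker ∂_2 − rank ∂_3 = (20 − 20) − 0 = 0, and there is no ∂_3, so H_2 ≅ 0.

H_0 ≅ Z,  H_1 ≅ Z ⊕ Z/2,  H_2 = 0.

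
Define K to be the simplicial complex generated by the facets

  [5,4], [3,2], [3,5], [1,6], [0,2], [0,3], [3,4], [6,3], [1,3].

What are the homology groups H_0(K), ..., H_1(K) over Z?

We work with the vertex ordering 0 < 1 < 2 < 3 < 4 < 5 < 6. The simplices of K, each written with vertices in increasing order, are:

  0-simplices (7): [0], [1], [2], [3], [4], [5], [6]
  1-simplices (9): [0,2], [0,3], [1,3], [1,6], [2,3], [3,4], [3,5], [3,6], [4,5]

giving chain groups C_0 ≅ Z^7, C_1 ≅ Z^9.

Boundary ∂_1: C_1 → C_0 is given by ∂[p,q] = [q] − [p]. For instance
  ∂[4,5] = [5] − [4].
The resulting 7×9 matrix has rank 6, and its Smith normal form has invariant factors (1,1,1,1,1,1).

From H_k ≅ ker(∂_k) / im(∂_{k+1}) we obtain:

  H_0: rank C_0 − rank ∂_1 = 7 − 6 = 1, and the invariant factors of ∂_1 are all 1, so H_0 = Z.
  H_1: rank ker ∂_1 − rank ∂_2 = (9 − 6) − 0 = 3, and there is no ∂_2, so H_1 = Z^3.

As a check, the Euler characteristic is 7 − 9 = -2, which agrees with 1 − 3 = -2.

H_0 ≅ Z,  H_1 ≅ Z^3.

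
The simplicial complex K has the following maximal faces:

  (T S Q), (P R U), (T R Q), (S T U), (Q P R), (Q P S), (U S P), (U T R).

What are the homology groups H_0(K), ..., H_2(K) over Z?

Order the vertices as P < Q < R < S < T < U. Listing each simplex with vertices in this order, K has dimension 2 with simplices:

  0-simplices (6): P, Q, R, S, T, U
  1-simplices (12): PQ, PR, PS, PU, QR, QS, QT, RT, RU, ST, SU, TU
  2-simplices (8): PQR, PQS, PRU, PSU, QRT, QST, RTU, STU

Hence C_0 ≅ Z^6, C_1 ≅ Z^12, C_2 ≅ Z^8.

Boundary ∂_1: C_1 → C_0 is given by ∂[p,q] = [q] − [p].
As a 6×12 matrix over Z this has rank 5, with invariant factors (1,1,1,1,1).

Boundary ∂_2: C_2 → C_1 sends each 2-simplex [p,q,r] to [q,r] − [p,r] + [p,q]. For instance
  ∂STU = TU − SU + ST,
  ∂PSU = SU − PU + PS.
As a 12×8 matrix over Z this has rank 7, with invariant factors (1,1,1,1,1,1,1).

Now H_k = ker ∂_k / im ∂_{k+1}, so:

  H_0: rank C_0 − rank ∂_1 = 6 − 5 = 1, and the invariant factors of ∂_1 are all 1, so H_0 = Z.
  H_1: rank ker ∂_1 − rank ∂_2 = (12 − 5) − 7 = 0, and the invariant factors of ∂_2 are all 1, so H_1 = 0.
  H_2: rank ker ∂_2 − rank ∂_3 = (8 − 7) − 0 = 1, and there is no ∂_3, so H_2 = Z.

(K is a triangulation of the 2-sphere S^2.)

H_0 ≅ Z,  H_1 = 0,  H_2 ≅ Z.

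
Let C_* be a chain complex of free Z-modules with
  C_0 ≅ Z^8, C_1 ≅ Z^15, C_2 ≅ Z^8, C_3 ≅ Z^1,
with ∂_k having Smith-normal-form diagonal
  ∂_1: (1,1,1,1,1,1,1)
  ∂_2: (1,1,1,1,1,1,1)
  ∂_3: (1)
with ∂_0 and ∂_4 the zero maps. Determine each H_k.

H_0: b_0 = 8 − 0 − 7 = 1; torsion from ∂_1 factors > 1: none. So H_0 = Z.
H_1: b_1 = 15 − 7 − 7 = 1; torsion from ∂_2 factors > 1: none. So H_1 = Z.
H_2: b_2 = 8 − 7 − 1 = 0; torsion from ∂_3 factors > 1: none. So H_2 = 0.
H_3: b_3 = 1 − 1 − 0 = 0; torsion from ∂_4 factors > 1: none. So H_3 = 0.

H_0 = Z,  H_1 = Z,  H_2 = 0,  H_3 = 0.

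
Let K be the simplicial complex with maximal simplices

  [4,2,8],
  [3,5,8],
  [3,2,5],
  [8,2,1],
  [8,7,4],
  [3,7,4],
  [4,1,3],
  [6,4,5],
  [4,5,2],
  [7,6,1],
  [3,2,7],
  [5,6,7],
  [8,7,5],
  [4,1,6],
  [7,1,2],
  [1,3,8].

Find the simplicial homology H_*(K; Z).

Take the total order 1 < 2 < 3 < 4 < 5 < 6 < 7 < 8 on the vertex set. Then K (dimension 2) consists of the simplices:

  0-simplices (8): [1], [2], [3], [4], [5], [6], [7], [8]
  1-simplices (24): (24 of them)
  2-simplices (16): [1,2,7], [1,2,8], [1,3,4], [1,3,8], [1,4,6], [1,6,7], [2,3,5], [2,3,7], [2,4,5], [2,4,8], [3,4,7], [3,5,8], [4,5,6], [4,7,8], [5,6,7], [5,7,8]

giving chain groups C_0 ≅ Z^8, C_1 ≅ Z^24, C_2 ≅ Z^16.

The boundary map ∂_1: C_1 → C_0 sends each edge [p,q] (with p < q) to q − p. For instance
  ∂[3,8] = [8] − [3].
The resulting 8×24 matrix has rank 7, and its Smith normal form has invariant factors (1,1,1,1,1,1,1).

Boundary ∂_2: C_2 → C_1 acts by ∂[p,q,r] = [q,r] − [p,r] + [p,q]. For instance
  ∂[1,2,8] = [2,8] − [1,8] + [1,2],
  ∂[1,4,6] = [4,6] − [1,6] + [1,4].
The resulting 24×16 matrix has rank 15, and its Smith normal form has invariant factors (1,1,1,1,1,1,1,1,1,1,1,1,1,1,1).

Now H_k = ker ∂_k / im ∂_{k+1}, so:

  H_0: rank C_0 − rank ∂_1 = 8 − 7 = 1, and the invariant factors of ∂_1 are all 1, so H_0 = Z.
  H_1: rank ker ∂_1 − rank ∂_2 = (24 − 7) − 15 = 2, and the invariant factors of ∂_2 are all 1, so H_1 = Z^2.
  H_2: rank ker ∂_2 − rank ∂_3 = (16 − 15) − 0 = 1, and there is no ∂_3, so H_2 = Z.

H_0 = Z,  H_1 = Z^2,  H_2 = Z.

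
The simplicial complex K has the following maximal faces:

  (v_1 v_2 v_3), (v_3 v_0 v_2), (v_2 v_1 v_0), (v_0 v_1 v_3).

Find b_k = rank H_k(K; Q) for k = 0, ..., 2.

K has 4 vertices, 6 edges, 4 triangles.
rank ∂_0 = 0, rank ∂_1 = 3 ⇒ b_0 = 4 − 0 − 3 = 1; all invariant factors of ∂_1 are 1 so no torsion. So H_0 ≅ Z.
rank ∂_1 = 3, rank ∂_2 = 3 ⇒ b_1 = 6 − 3 − 3 = 0; all invariant factors of ∂_2 are 1 so no torsion. So H_1 ≅ 0.
rank ∂_2 = 3, rank ∂_3 = 0 ⇒ b_2 = 4 − 3 − 0 = 1. So H_2 ≅ Z.

b_0 = 1, b_1 = 0, b_2 = 1.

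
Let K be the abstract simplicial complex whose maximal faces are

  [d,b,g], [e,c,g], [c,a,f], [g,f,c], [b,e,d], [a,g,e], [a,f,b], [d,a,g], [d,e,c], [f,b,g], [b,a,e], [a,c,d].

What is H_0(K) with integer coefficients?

H_0 = Z.

Take the total order a < b < c < d < e < f < g on the vertex set. Then K (dimension 2) consists of the simplices:

  0-simplices (7): a, b, c, d, e, f, g
  1-simplices (18): ab, ac, ad, ae, af, ag, bd, be, bf, bg, cd, ce, cf, cg, de, dg, eg, fg
  2-simplices (12): abe, abf, acd, acf, adg, aeg, bde, bdg, bfg, cde, ceg, cfg

giving chain groups C_0 ≅ Z^7, C_1 ≅ Z^18, C_2 ≅ Z^12.

The boundary map ∂_1: C_1 → C_0 sends each edge [p,q] (with p < q) to q − p. For instance
  ∂de = e − d.
This gives a 7×18 integer matrix of rank 6; reducing to Smith normal form yields diagonal entries (1,1,1,1,1,1).

The boundary map ∂_2: C_2 → C_1 acts by ∂[p,q,r] = [q,r] − [p,r] + [p,q]. For instance
  ∂bfg = fg − bg + bf,
  ∂abe = be − ae + ab.
The resulting 18×12 matrix has rank 12, and its Smith normal form has invariant factors (1,1,1,1,1,1,1,1,1,1,1,2).

From H_k ≅ ker(∂_k) / im(∂_{k+1}) we obtain:

  H_0: rank C_0 − rank ∂_1 = 7 − 6 = 1, and the invariant factors of ∂_1 are all 1, so H_0 = Z.

(K is a triangulation of the real projective plane RP^2.)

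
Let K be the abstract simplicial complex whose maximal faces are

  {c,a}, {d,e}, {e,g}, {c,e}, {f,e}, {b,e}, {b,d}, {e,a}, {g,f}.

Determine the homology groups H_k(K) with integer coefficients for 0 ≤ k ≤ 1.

Fix the vertex order a < b < c < d < e < f < g and write every simplex with vertices in increasing order. Then dim K = 1 and the simplices of K are:

  0-simplices (7): a, b, c, d, e, f, g
  1-simplices (9): ac, ae, bd, be, ce, de, ef, eg, fg

Hence C_0 ≅ Z^7, C_1 ≅ Z^9.

∂_1: C_1 → C_0 sends each edge [p,q] (with p < q) to q − p. For instance
  ∂ae = e − a.
As a 7×9 matrix over Z this has rank 6, with invariant factors (1,1,1,1,1,1).

From H_k ≅ ker(∂_k) / im(∂_{k+1}) we obtain:

  H_0: rank C_0 − rank ∂_1 = 7 − 6 = 1, and the invariant factors of ∂_1 are all 1, so H_0 = Z.
  H_1: rank ker ∂_1 − rank ∂_2 = (9 − 6) − 0 = 3, and there is no ∂_2, so H_1 = Z^3.

As a check, the Euler characteristic is 7 − 9 = -2, which agrees with 1 − 3 = -2.

H_0 ≅ Z,  H_1 ≅ Z^3.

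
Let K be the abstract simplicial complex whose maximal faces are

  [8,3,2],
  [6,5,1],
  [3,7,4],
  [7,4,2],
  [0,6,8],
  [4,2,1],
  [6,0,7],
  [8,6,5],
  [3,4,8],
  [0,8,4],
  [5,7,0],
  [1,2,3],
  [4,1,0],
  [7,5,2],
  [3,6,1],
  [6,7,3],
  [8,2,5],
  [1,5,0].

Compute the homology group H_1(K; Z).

Order the vertices as 0 < 1 < 2 < 3 < 4 < 5 < 6 < 7 < 8. Listing each simplex with vertices in this order, K has dimension 2 with simplices:

  0-simplices (9): [0], [1], [2], [3], [4], [5], [6], [7], [8]
  1-simplices (27): (27 of them)
  2-simplices (18): [0,1,4], [0,1,5], [0,4,8], [0,5,7], [0,6,7], [0,6,8], [1,2,3], [1,2,4], [1,3,6], [1,5,6], [2,3,8], [2,4,7], [2,5,7], [2,5,8], [3,4,7], [3,4,8], [3,6,7], [5,6,8]

so the chain groups are C_0 ≅ Z^9, C_1 ≅ Z^27, C_2 ≅ Z^18.

Boundary ∂_1: C_1 → C_0 sends each edge [p,q] (with p < q) to q − p. For instance
  ∂[0,1] = [1] − [0].
The resulting 9×27 matrix has rank 8, and its Smith normal form has invariant factors (1,1,1,1,1,1,1,1).

The boundary map ∂_2: C_2 → C_1 maps a triangle to the signed sum of its edges. For instance
  ∂[2,5,8] = [5,8] − [2,8] + [2,5],
  ∂[0,5,7] = [5,7] − [0,7] + [0,5].
The resulting 27×18 matrix has rank 18, and its Smith normal form has invariant factors (1,1,1,1,1,1,1,1,1,1,1,1,1,1,1,1,1,2).

Reading off H_k = ker ∂_k / im ∂_{k+1}:

  H_1: rank ker ∂_1 − rank ∂_2 = (27 − 8) − 18 = 1, and ∂_2 has invariant factor 2 > 1, so H_1 = Z ⊕ Z/2Z.

(K is a triangulation of the Klein bottle.)

H_1 ≅ Z ⊕ Z/2Z.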